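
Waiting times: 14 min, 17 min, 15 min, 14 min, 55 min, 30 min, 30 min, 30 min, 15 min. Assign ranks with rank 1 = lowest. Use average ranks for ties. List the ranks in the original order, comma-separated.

1.5, 5, 3.5, 1.5, 9, 7, 7, 7, 3.5

Sorted (ascending): 14, 14, 15, 15, 17, 30, 30, 30, 55
The 2 values of 14 occupy positions 1–2 → average rank (1+2)/2 = 1.5.
The 2 values of 15 occupy positions 3–4 → average rank (3+4)/2 = 3.5.
The 3 values of 30 occupy positions 6–8 → average rank 7.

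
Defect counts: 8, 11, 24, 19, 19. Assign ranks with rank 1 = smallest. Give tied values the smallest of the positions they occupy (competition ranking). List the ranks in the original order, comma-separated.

1, 2, 5, 3, 3

Sorted (ascending): 8, 11, 19, 19, 24
The 2 values of 19 occupy positions 3–4 → each gets rank 3.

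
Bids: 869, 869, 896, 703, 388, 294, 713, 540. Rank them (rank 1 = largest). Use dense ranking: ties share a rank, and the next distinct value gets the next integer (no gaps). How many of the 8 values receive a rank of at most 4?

Sorted (descending): 896, 869, 869, 713, 703, 540, 388, 294
The 2 values of 869 share dense rank 2.
Remaining distinct values take the next consecutive integers.
Ranks ≤ 4: {1, 2, 2, 3, 4} → 5 values.

5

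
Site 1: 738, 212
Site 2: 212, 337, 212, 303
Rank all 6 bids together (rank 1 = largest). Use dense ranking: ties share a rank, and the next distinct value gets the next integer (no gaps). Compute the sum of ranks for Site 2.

13

Sorted (descending): 738, 337, 303, 212, 212, 212
The 3 values of 212 share dense rank 4.
Remaining distinct values take the next consecutive integers.
Site 2 values → pooled ranks: 212→4, 337→2, 212→4, 303→3
Rank sum = 4 + 2 + 4 + 3 = 13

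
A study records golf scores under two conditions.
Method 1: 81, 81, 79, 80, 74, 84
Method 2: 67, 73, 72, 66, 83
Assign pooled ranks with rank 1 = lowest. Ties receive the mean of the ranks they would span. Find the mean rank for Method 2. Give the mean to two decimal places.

Sorted (ascending): 66, 67, 72, 73, 74, 79, 80, 81, 81, 83, 84
The 2 values of 81 occupy positions 8–9 → average rank (8+9)/2 = 8.5.
Method 2 values → pooled ranks: 67→2, 73→4, 72→3, 66→1, 83→10
Mean rank = (2 + 4 + 3 + 1 + 10) / 5 = 4.00

4.00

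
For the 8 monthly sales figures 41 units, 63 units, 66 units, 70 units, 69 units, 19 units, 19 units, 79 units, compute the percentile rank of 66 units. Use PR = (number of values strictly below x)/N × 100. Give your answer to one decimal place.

N = 8.
Strictly below 66: 4. Equal to 66: 1.
PR = 4/8 × 100 = 50.0

50.0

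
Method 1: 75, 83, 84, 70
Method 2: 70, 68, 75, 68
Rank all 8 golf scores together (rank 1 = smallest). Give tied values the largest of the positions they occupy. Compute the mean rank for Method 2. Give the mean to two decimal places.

Sorted (ascending): 68, 68, 70, 70, 75, 75, 83, 84
The 2 values of 68 occupy positions 1–2 → each gets rank 2.
The 2 values of 70 occupy positions 3–4 → each gets rank 4.
The 2 values of 75 occupy positions 5–6 → each gets rank 6.
Method 2 values → pooled ranks: 70→4, 68→2, 75→6, 68→2
Mean rank = (4 + 2 + 6 + 2) / 4 = 3.50

3.50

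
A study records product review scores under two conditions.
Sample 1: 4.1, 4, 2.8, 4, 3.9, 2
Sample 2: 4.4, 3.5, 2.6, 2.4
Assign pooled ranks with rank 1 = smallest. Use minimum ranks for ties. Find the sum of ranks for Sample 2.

20

Sorted (ascending): 2, 2.4, 2.6, 2.8, 3.5, 3.9, 4, 4, 4.1, 4.4
The 2 values of 4 occupy positions 7–8 → each gets rank 7.
Sample 2 values → pooled ranks: 4.4→10, 3.5→5, 2.6→3, 2.4→2
Rank sum = 10 + 5 + 3 + 2 = 20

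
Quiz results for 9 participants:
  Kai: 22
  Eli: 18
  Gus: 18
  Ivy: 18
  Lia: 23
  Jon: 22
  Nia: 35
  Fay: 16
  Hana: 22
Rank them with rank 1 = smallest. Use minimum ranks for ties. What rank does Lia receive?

Sorted (ascending): 16, 18, 18, 18, 22, 22, 22, 23, 35
The 3 values of 18 occupy positions 2–4 → each gets rank 2.
The 3 values of 22 occupy positions 5–7 → each gets rank 5.
Lia has value 23 → rank 8.

8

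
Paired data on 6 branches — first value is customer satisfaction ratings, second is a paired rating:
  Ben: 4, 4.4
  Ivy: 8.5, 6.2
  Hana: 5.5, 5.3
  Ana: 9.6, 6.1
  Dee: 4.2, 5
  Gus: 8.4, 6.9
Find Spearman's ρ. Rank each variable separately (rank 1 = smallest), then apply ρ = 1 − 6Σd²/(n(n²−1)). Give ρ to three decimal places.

Ranks of variable 1: 1, 5, 3, 6, 2, 4
Ranks of variable 2: 1, 5, 3, 4, 2, 6
d = r₁ − r₂: 0, 0, 0, 2, 0, -2
d²: 0, 0, 0, 4, 0, 4; Σd² = 8
ρ = 1 − 6·8/(6·35) = 1 − 48/210 = 0.771

0.771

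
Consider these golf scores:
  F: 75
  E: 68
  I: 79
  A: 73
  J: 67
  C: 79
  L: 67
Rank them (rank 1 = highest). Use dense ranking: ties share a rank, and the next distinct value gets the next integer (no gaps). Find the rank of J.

Sorted (descending): 79, 79, 75, 73, 68, 67, 67
The 2 values of 79 share dense rank 1.
The 2 values of 67 share dense rank 5.
Remaining distinct values take the next consecutive integers.
J has value 67 → rank 5.

5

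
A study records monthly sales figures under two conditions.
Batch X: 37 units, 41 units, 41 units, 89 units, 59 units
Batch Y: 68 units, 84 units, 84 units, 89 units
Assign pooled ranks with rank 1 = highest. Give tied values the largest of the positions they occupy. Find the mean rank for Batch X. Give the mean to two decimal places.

Sorted (descending): 89, 89, 84, 84, 68, 59, 41, 41, 37
The 2 values of 89 occupy positions 1–2 → each gets rank 2.
The 2 values of 84 occupy positions 3–4 → each gets rank 4.
The 2 values of 41 occupy positions 7–8 → each gets rank 8.
Batch X values → pooled ranks: 37→9, 41→8, 41→8, 89→2, 59→6
Mean rank = (9 + 8 + 8 + 2 + 6) / 5 = 6.60

6.60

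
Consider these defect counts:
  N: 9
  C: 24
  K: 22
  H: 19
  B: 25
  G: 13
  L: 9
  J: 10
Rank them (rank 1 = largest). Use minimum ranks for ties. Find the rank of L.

7

Sorted (descending): 25, 24, 22, 19, 13, 10, 9, 9
The 2 values of 9 occupy positions 7–8 → each gets rank 7.
L has value 9 → rank 7.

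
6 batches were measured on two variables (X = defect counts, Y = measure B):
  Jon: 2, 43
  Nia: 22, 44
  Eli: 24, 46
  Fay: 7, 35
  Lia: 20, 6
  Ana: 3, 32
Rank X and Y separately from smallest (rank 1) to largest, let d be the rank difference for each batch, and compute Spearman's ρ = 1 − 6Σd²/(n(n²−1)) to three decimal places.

Ranks of variable 1: 1, 5, 6, 3, 4, 2
Ranks of variable 2: 4, 5, 6, 3, 1, 2
d = r₁ − r₂: -3, 0, 0, 0, 3, 0
d²: 9, 0, 0, 0, 9, 0; Σd² = 18
ρ = 1 − 6·18/(6·35) = 1 − 108/210 = 0.486

0.486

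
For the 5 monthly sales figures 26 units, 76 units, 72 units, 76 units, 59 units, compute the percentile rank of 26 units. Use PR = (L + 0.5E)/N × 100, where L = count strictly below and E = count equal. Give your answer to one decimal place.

10.0

N = 5.
Strictly below 26: 0. Equal to 26: 1.
PR = (0 + 0.5·1)/5 × 100 = 10.0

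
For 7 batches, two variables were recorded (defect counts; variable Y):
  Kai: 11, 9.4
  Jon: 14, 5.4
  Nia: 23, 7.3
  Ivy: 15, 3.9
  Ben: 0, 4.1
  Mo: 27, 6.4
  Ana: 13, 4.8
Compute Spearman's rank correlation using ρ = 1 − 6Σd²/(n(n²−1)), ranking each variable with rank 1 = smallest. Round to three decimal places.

Ranks of variable 1: 2, 4, 6, 5, 1, 7, 3
Ranks of variable 2: 7, 4, 6, 1, 2, 5, 3
d = r₁ − r₂: -5, 0, 0, 4, -1, 2, 0
d²: 25, 0, 0, 16, 1, 4, 0; Σd² = 46
ρ = 1 − 6·46/(7·48) = 1 − 276/336 = 0.179

0.179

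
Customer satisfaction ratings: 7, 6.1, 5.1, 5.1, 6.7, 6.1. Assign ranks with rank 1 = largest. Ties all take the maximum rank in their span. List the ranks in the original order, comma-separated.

Sorted (descending): 7, 6.7, 6.1, 6.1, 5.1, 5.1
The 2 values of 6.1 occupy positions 3–4 → each gets rank 4.
The 2 values of 5.1 occupy positions 5–6 → each gets rank 6.

1, 4, 6, 6, 2, 4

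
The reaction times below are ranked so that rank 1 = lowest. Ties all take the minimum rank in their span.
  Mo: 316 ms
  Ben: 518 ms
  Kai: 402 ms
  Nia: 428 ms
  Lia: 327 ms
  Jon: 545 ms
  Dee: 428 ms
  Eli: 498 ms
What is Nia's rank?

Sorted (ascending): 316, 327, 402, 428, 428, 498, 518, 545
The 2 values of 428 occupy positions 4–5 → each gets rank 4.
Nia has value 428 ms → rank 4.

4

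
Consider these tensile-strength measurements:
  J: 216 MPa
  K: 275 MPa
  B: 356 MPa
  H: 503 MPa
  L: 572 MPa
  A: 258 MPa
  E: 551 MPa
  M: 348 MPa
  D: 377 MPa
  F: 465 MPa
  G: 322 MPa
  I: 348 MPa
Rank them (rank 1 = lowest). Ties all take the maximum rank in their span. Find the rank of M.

Sorted (ascending): 216, 258, 275, 322, 348, 348, 356, 377, 465, 503, 551, 572
The 2 values of 348 occupy positions 5–6 → each gets rank 6.
M has value 348 MPa → rank 6.

6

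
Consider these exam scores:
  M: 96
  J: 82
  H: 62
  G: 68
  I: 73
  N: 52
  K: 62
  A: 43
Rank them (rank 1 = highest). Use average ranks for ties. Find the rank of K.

Sorted (descending): 96, 82, 73, 68, 62, 62, 52, 43
The 2 values of 62 occupy positions 5–6 → average rank (5+6)/2 = 5.5.
K has value 62 → rank 5.5.

5.5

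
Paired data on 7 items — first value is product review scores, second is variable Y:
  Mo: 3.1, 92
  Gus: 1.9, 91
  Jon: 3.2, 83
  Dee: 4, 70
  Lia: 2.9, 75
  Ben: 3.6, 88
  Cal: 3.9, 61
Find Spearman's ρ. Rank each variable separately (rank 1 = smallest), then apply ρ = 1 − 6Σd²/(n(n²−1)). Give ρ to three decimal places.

-0.643

Ranks of variable 1: 3, 1, 4, 7, 2, 5, 6
Ranks of variable 2: 7, 6, 4, 2, 3, 5, 1
d = r₁ − r₂: -4, -5, 0, 5, -1, 0, 5
d²: 16, 25, 0, 25, 1, 0, 25; Σd² = 92
ρ = 1 − 6·92/(7·48) = 1 − 552/336 = -0.643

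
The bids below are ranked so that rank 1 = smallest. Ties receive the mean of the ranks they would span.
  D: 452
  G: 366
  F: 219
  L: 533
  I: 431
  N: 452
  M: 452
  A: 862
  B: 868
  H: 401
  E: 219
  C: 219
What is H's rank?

Sorted (ascending): 219, 219, 219, 366, 401, 431, 452, 452, 452, 533, 862, 868
The 3 values of 219 occupy positions 1–3 → average rank 2.
The 3 values of 452 occupy positions 7–9 → average rank 8.
H has value 401 → rank 5.

5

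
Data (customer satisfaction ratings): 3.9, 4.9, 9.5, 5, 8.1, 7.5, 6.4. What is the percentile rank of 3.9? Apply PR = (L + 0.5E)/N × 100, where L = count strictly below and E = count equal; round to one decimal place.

N = 7.
Strictly below 3.9: 0. Equal to 3.9: 1.
PR = (0 + 0.5·1)/7 × 100 = 7.1

7.1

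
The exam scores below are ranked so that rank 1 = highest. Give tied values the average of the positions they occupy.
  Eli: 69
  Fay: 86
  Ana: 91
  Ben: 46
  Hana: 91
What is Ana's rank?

Sorted (descending): 91, 91, 86, 69, 46
The 2 values of 91 occupy positions 1–2 → average rank (1+2)/2 = 1.5.
Ana has value 91 → rank 1.5.

1.5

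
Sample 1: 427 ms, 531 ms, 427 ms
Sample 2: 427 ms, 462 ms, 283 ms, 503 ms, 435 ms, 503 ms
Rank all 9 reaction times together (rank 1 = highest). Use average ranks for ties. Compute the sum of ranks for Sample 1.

15

Sorted (descending): 531, 503, 503, 462, 435, 427, 427, 427, 283
The 2 values of 503 occupy positions 2–3 → average rank (2+3)/2 = 2.5.
The 3 values of 427 occupy positions 6–8 → average rank 7.
Sample 1 values → pooled ranks: 427→7, 531→1, 427→7
Rank sum = 7 + 1 + 7 = 15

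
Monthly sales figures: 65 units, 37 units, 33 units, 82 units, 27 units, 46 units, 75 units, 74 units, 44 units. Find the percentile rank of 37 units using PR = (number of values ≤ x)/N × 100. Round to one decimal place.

N = 9.
Strictly below 37: 2. Equal to 37: 1.
PR = 3/9 × 100 = 33.3

33.3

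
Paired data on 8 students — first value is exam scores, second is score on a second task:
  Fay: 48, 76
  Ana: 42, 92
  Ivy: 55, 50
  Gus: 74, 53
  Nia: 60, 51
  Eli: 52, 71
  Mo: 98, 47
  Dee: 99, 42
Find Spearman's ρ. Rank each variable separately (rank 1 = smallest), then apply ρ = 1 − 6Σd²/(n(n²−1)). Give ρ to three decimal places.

Ranks of variable 1: 2, 1, 4, 6, 5, 3, 7, 8
Ranks of variable 2: 7, 8, 3, 5, 4, 6, 2, 1
d = r₁ − r₂: -5, -7, 1, 1, 1, -3, 5, 7
d²: 25, 49, 1, 1, 1, 9, 25, 49; Σd² = 160
ρ = 1 − 6·160/(8·63) = 1 − 960/504 = -0.905

-0.905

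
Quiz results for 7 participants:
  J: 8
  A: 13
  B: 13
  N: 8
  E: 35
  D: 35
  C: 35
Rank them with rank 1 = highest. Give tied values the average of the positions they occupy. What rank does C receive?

Sorted (descending): 35, 35, 35, 13, 13, 8, 8
The 3 values of 35 occupy positions 1–3 → average rank 2.
The 2 values of 13 occupy positions 4–5 → average rank (4+5)/2 = 4.5.
The 2 values of 8 occupy positions 6–7 → average rank (6+7)/2 = 6.5.
C has value 35 → rank 2.

2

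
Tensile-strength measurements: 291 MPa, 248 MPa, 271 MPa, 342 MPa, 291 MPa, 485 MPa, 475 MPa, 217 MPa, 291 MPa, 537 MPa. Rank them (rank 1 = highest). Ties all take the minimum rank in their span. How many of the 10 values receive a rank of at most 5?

Sorted (descending): 537, 485, 475, 342, 291, 291, 291, 271, 248, 217
The 3 values of 291 occupy positions 5–7 → each gets rank 5.
Ranks ≤ 5: {1, 2, 3, 4, 5, 5, 5} → 7 values.

7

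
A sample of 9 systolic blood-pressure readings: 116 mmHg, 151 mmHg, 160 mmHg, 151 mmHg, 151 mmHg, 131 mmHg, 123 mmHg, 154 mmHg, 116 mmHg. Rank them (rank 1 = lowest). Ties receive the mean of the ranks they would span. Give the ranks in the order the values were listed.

Sorted (ascending): 116, 116, 123, 131, 151, 151, 151, 154, 160
The 2 values of 116 occupy positions 1–2 → average rank (1+2)/2 = 1.5.
The 3 values of 151 occupy positions 5–7 → average rank 6.

1.5, 6, 9, 6, 6, 4, 3, 8, 1.5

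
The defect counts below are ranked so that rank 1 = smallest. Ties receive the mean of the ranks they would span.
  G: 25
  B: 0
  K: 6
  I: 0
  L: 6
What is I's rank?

1.5

Sorted (ascending): 0, 0, 6, 6, 25
The 2 values of 0 occupy positions 1–2 → average rank (1+2)/2 = 1.5.
The 2 values of 6 occupy positions 3–4 → average rank (3+4)/2 = 3.5.
I has value 0 → rank 1.5.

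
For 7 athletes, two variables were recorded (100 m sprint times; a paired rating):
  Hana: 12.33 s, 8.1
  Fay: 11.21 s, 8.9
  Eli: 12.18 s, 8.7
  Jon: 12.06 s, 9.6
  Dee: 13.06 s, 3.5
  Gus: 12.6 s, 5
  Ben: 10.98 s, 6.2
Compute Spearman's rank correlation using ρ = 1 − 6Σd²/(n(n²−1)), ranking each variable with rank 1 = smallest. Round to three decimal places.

-0.607

Ranks of variable 1: 5, 2, 4, 3, 7, 6, 1
Ranks of variable 2: 4, 6, 5, 7, 1, 2, 3
d = r₁ − r₂: 1, -4, -1, -4, 6, 4, -2
d²: 1, 16, 1, 16, 36, 16, 4; Σd² = 90
ρ = 1 − 6·90/(7·48) = 1 − 540/336 = -0.607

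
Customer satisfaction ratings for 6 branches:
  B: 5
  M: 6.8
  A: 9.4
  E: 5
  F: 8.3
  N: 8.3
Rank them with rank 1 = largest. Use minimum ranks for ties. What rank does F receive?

Sorted (descending): 9.4, 8.3, 8.3, 6.8, 5, 5
The 2 values of 8.3 occupy positions 2–3 → each gets rank 2.
The 2 values of 5 occupy positions 5–6 → each gets rank 5.
F has value 8.3 → rank 2.

2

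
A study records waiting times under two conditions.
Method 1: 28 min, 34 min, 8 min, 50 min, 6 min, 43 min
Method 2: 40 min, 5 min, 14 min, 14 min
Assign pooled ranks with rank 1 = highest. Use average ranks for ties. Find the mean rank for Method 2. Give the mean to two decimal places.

Sorted (descending): 50, 43, 40, 34, 28, 14, 14, 8, 6, 5
The 2 values of 14 occupy positions 6–7 → average rank (6+7)/2 = 6.5.
Method 2 values → pooled ranks: 40→3, 5→10, 14→6.5, 14→6.5
Mean rank = (3 + 10 + 6.5 + 6.5) / 4 = 6.50

6.50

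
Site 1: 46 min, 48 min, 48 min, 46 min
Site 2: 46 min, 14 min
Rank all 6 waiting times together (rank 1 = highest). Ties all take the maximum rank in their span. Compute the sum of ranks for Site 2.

Sorted (descending): 48, 48, 46, 46, 46, 14
The 2 values of 48 occupy positions 1–2 → each gets rank 2.
The 3 values of 46 occupy positions 3–5 → each gets rank 5.
Site 2 values → pooled ranks: 46→5, 14→6
Rank sum = 5 + 6 = 11

11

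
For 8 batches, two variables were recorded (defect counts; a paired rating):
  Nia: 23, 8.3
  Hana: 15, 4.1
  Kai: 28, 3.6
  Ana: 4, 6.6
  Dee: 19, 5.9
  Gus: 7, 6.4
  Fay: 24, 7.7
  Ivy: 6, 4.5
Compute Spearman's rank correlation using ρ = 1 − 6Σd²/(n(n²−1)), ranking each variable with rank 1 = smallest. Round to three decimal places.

Ranks of variable 1: 6, 4, 8, 1, 5, 3, 7, 2
Ranks of variable 2: 8, 2, 1, 6, 4, 5, 7, 3
d = r₁ − r₂: -2, 2, 7, -5, 1, -2, 0, -1
d²: 4, 4, 49, 25, 1, 4, 0, 1; Σd² = 88
ρ = 1 − 6·88/(8·63) = 1 − 528/504 = -0.048

-0.048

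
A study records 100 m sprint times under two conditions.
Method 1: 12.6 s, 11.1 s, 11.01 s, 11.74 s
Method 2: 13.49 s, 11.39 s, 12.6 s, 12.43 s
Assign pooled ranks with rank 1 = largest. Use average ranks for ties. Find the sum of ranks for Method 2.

13.5

Sorted (descending): 13.49, 12.6, 12.6, 12.43, 11.74, 11.39, 11.1, 11.01
The 2 values of 12.6 occupy positions 2–3 → average rank (2+3)/2 = 2.5.
Method 2 values → pooled ranks: 13.49→1, 11.39→6, 12.6→2.5, 12.43→4
Rank sum = 1 + 6 + 2.5 + 4 = 13.5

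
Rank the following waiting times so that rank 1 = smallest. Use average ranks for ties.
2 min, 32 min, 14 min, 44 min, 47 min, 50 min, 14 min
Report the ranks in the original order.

Sorted (ascending): 2, 14, 14, 32, 44, 47, 50
The 2 values of 14 occupy positions 2–3 → average rank (2+3)/2 = 2.5.

1, 4, 2.5, 5, 6, 7, 2.5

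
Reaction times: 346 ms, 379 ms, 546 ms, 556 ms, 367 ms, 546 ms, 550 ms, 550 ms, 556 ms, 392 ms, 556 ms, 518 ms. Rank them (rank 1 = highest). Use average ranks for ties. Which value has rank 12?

Sorted (descending): 556, 556, 556, 550, 550, 546, 546, 518, 392, 379, 367, 346
The 3 values of 556 occupy positions 1–3 → average rank 2.
The 2 values of 550 occupy positions 4–5 → average rank (4+5)/2 = 4.5.
The 2 values of 546 occupy positions 6–7 → average rank (6+7)/2 = 6.5.
Rank 12 → value 346.

346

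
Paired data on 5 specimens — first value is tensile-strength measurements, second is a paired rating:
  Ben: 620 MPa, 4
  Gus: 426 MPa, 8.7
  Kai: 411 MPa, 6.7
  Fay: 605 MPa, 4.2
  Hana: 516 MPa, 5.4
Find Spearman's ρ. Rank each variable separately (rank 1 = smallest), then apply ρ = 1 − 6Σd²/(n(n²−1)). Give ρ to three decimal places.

-0.900

Ranks of variable 1: 5, 2, 1, 4, 3
Ranks of variable 2: 1, 5, 4, 2, 3
d = r₁ − r₂: 4, -3, -3, 2, 0
d²: 16, 9, 9, 4, 0; Σd² = 38
ρ = 1 − 6·38/(5·24) = 1 − 228/120 = -0.900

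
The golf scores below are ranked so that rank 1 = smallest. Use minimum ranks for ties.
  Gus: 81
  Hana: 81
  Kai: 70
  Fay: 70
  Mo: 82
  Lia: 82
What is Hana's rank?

3

Sorted (ascending): 70, 70, 81, 81, 82, 82
The 2 values of 70 occupy positions 1–2 → each gets rank 1.
The 2 values of 81 occupy positions 3–4 → each gets rank 3.
The 2 values of 82 occupy positions 5–6 → each gets rank 5.
Hana has value 81 → rank 3.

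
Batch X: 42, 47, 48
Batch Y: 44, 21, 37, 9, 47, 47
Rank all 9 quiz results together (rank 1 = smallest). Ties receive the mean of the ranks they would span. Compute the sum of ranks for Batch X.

Sorted (ascending): 9, 21, 37, 42, 44, 47, 47, 47, 48
The 3 values of 47 occupy positions 6–8 → average rank 7.
Batch X values → pooled ranks: 42→4, 47→7, 48→9
Rank sum = 4 + 7 + 9 = 20

20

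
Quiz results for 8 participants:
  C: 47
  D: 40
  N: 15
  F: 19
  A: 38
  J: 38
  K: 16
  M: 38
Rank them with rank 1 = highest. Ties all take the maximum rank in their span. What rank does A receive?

5

Sorted (descending): 47, 40, 38, 38, 38, 19, 16, 15
The 3 values of 38 occupy positions 3–5 → each gets rank 5.
A has value 38 → rank 5.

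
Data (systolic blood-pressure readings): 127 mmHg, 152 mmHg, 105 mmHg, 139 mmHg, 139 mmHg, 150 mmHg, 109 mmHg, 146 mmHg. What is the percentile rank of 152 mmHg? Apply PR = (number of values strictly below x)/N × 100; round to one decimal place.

N = 8.
Strictly below 152: 7. Equal to 152: 1.
PR = 7/8 × 100 = 87.5

87.5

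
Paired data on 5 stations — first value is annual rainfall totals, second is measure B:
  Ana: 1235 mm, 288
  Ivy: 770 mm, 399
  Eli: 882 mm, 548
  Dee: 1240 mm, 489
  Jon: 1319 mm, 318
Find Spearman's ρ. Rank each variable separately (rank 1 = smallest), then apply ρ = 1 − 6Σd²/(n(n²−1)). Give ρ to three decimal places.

Ranks of variable 1: 3, 1, 2, 4, 5
Ranks of variable 2: 1, 3, 5, 4, 2
d = r₁ − r₂: 2, -2, -3, 0, 3
d²: 4, 4, 9, 0, 9; Σd² = 26
ρ = 1 − 6·26/(5·24) = 1 − 156/120 = -0.300

-0.300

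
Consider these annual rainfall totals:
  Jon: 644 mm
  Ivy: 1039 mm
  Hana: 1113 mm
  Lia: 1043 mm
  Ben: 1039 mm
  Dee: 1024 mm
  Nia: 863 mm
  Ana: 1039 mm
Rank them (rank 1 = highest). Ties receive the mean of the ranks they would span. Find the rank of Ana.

Sorted (descending): 1113, 1043, 1039, 1039, 1039, 1024, 863, 644
The 3 values of 1039 occupy positions 3–5 → average rank 4.
Ana has value 1039 mm → rank 4.

4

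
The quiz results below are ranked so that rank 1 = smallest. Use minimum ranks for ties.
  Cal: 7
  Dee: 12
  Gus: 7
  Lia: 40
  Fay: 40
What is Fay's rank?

4

Sorted (ascending): 7, 7, 12, 40, 40
The 2 values of 7 occupy positions 1–2 → each gets rank 1.
The 2 values of 40 occupy positions 4–5 → each gets rank 4.
Fay has value 40 → rank 4.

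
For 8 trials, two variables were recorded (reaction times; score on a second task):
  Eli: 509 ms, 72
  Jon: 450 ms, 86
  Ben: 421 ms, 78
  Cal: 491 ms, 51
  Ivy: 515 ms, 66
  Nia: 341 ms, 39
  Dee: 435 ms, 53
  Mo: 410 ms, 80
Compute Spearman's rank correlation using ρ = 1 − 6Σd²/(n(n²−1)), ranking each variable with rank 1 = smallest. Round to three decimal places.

0.048

Ranks of variable 1: 7, 5, 3, 6, 8, 1, 4, 2
Ranks of variable 2: 5, 8, 6, 2, 4, 1, 3, 7
d = r₁ − r₂: 2, -3, -3, 4, 4, 0, 1, -5
d²: 4, 9, 9, 16, 16, 0, 1, 25; Σd² = 80
ρ = 1 − 6·80/(8·63) = 1 − 480/504 = 0.048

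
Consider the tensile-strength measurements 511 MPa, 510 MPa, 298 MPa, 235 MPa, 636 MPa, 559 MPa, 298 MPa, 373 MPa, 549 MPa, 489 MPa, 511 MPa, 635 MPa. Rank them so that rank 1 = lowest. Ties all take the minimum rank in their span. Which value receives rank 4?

Sorted (ascending): 235, 298, 298, 373, 489, 510, 511, 511, 549, 559, 635, 636
The 2 values of 298 occupy positions 2–3 → each gets rank 2.
The 2 values of 511 occupy positions 7–8 → each gets rank 7.
Rank 4 → value 373.

373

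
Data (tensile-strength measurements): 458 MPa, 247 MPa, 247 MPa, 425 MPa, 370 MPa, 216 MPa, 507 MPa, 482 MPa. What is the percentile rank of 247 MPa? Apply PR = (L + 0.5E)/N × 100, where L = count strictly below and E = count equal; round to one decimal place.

25.0

N = 8.
Strictly below 247: 1. Equal to 247: 2.
PR = (1 + 0.5·2)/8 × 100 = 25.0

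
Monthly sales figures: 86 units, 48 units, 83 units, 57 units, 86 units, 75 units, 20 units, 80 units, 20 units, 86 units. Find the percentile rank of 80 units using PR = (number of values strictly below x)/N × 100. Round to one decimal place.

50.0

N = 10.
Strictly below 80: 5. Equal to 80: 1.
PR = 5/10 × 100 = 50.0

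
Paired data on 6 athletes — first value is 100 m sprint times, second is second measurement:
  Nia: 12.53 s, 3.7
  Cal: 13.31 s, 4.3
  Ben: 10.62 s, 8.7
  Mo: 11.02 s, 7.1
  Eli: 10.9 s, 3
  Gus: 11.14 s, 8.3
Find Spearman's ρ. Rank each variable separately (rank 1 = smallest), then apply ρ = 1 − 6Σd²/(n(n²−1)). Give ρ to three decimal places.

-0.314

Ranks of variable 1: 5, 6, 1, 3, 2, 4
Ranks of variable 2: 2, 3, 6, 4, 1, 5
d = r₁ − r₂: 3, 3, -5, -1, 1, -1
d²: 9, 9, 25, 1, 1, 1; Σd² = 46
ρ = 1 − 6·46/(6·35) = 1 − 276/210 = -0.314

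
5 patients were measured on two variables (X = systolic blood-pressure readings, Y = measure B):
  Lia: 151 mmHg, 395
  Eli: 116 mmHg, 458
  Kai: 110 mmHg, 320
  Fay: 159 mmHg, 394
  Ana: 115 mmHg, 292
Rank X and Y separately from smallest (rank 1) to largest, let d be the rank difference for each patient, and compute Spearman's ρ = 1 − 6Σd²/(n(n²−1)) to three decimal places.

0.500

Ranks of variable 1: 4, 3, 1, 5, 2
Ranks of variable 2: 4, 5, 2, 3, 1
d = r₁ − r₂: 0, -2, -1, 2, 1
d²: 0, 4, 1, 4, 1; Σd² = 10
ρ = 1 − 6·10/(5·24) = 1 − 60/120 = 0.500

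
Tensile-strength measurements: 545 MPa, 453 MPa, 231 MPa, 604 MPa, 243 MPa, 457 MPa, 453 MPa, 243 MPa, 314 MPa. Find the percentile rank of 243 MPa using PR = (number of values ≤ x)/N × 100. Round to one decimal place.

33.3

N = 9.
Strictly below 243: 1. Equal to 243: 2.
PR = 3/9 × 100 = 33.3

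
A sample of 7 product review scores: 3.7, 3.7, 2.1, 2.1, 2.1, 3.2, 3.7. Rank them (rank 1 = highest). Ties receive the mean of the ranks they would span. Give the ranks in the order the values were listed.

2, 2, 6, 6, 6, 4, 2

Sorted (descending): 3.7, 3.7, 3.7, 3.2, 2.1, 2.1, 2.1
The 3 values of 3.7 occupy positions 1–3 → average rank 2.
The 3 values of 2.1 occupy positions 5–7 → average rank 6.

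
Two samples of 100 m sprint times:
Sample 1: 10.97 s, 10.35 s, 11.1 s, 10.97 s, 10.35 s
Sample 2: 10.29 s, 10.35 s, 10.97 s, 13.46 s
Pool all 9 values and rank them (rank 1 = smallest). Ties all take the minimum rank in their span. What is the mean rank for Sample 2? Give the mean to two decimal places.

4.25

Sorted (ascending): 10.29, 10.35, 10.35, 10.35, 10.97, 10.97, 10.97, 11.1, 13.46
The 3 values of 10.35 occupy positions 2–4 → each gets rank 2.
The 3 values of 10.97 occupy positions 5–7 → each gets rank 5.
Sample 2 values → pooled ranks: 10.29→1, 10.35→2, 10.97→5, 13.46→9
Mean rank = (1 + 2 + 5 + 9) / 4 = 4.25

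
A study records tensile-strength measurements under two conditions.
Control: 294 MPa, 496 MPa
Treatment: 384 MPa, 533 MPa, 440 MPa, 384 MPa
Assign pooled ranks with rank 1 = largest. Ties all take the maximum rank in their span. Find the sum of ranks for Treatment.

14

Sorted (descending): 533, 496, 440, 384, 384, 294
The 2 values of 384 occupy positions 4–5 → each gets rank 5.
Treatment values → pooled ranks: 384→5, 533→1, 440→3, 384→5
Rank sum = 5 + 1 + 3 + 5 = 14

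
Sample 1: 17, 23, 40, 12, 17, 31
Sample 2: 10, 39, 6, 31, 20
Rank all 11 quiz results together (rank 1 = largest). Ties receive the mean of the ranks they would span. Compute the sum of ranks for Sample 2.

Sorted (descending): 40, 39, 31, 31, 23, 20, 17, 17, 12, 10, 6
The 2 values of 31 occupy positions 3–4 → average rank (3+4)/2 = 3.5.
The 2 values of 17 occupy positions 7–8 → average rank (7+8)/2 = 7.5.
Sample 2 values → pooled ranks: 10→10, 39→2, 6→11, 31→3.5, 20→6
Rank sum = 10 + 2 + 11 + 3.5 + 6 = 32.5

32.5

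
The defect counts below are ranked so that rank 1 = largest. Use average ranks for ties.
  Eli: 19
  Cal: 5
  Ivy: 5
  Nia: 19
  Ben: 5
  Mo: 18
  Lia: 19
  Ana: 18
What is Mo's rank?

4.5

Sorted (descending): 19, 19, 19, 18, 18, 5, 5, 5
The 3 values of 19 occupy positions 1–3 → average rank 2.
The 2 values of 18 occupy positions 4–5 → average rank (4+5)/2 = 4.5.
The 3 values of 5 occupy positions 6–8 → average rank 7.
Mo has value 18 → rank 4.5.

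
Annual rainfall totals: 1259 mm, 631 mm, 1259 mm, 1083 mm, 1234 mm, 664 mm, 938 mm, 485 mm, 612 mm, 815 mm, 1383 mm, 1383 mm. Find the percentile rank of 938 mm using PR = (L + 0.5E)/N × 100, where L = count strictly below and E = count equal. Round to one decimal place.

45.8

N = 12.
Strictly below 938: 5. Equal to 938: 1.
PR = (5 + 0.5·1)/12 × 100 = 45.8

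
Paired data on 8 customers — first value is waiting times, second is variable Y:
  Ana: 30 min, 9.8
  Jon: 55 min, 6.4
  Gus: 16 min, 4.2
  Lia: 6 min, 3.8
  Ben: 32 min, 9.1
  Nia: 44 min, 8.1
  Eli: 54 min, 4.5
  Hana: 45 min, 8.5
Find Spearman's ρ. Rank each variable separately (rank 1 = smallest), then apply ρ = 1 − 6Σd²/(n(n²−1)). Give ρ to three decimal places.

0.214

Ranks of variable 1: 3, 8, 2, 1, 4, 5, 7, 6
Ranks of variable 2: 8, 4, 2, 1, 7, 5, 3, 6
d = r₁ − r₂: -5, 4, 0, 0, -3, 0, 4, 0
d²: 25, 16, 0, 0, 9, 0, 16, 0; Σd² = 66
ρ = 1 − 6·66/(8·63) = 1 − 396/504 = 0.214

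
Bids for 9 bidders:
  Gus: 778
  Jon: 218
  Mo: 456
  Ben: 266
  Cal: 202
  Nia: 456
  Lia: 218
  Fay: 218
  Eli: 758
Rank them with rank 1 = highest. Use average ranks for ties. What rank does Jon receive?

7

Sorted (descending): 778, 758, 456, 456, 266, 218, 218, 218, 202
The 2 values of 456 occupy positions 3–4 → average rank (3+4)/2 = 3.5.
The 3 values of 218 occupy positions 6–8 → average rank 7.
Jon has value 218 → rank 7.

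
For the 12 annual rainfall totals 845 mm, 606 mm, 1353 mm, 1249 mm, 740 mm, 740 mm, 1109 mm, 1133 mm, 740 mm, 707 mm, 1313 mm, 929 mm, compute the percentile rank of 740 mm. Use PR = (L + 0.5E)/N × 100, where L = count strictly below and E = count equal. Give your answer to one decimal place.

29.2

N = 12.
Strictly below 740: 2. Equal to 740: 3.
PR = (2 + 0.5·3)/12 × 100 = 29.2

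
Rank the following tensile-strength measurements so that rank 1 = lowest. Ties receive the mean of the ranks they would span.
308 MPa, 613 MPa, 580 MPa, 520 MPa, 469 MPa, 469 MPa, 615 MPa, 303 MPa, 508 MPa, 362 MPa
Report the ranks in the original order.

2, 9, 8, 7, 4.5, 4.5, 10, 1, 6, 3

Sorted (ascending): 303, 308, 362, 469, 469, 508, 520, 580, 613, 615
The 2 values of 469 occupy positions 4–5 → average rank (4+5)/2 = 4.5.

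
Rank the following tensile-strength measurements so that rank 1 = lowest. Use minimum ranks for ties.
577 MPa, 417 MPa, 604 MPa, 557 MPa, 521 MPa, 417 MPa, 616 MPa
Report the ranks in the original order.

Sorted (ascending): 417, 417, 521, 557, 577, 604, 616
The 2 values of 417 occupy positions 1–2 → each gets rank 1.

5, 1, 6, 4, 3, 1, 7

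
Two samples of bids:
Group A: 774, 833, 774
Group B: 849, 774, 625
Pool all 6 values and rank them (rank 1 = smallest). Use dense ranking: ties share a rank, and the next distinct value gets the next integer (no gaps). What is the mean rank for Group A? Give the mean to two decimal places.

2.33

Sorted (ascending): 625, 774, 774, 774, 833, 849
The 3 values of 774 share dense rank 2.
Remaining distinct values take the next consecutive integers.
Group A values → pooled ranks: 774→2, 833→3, 774→2
Mean rank = (2 + 3 + 2) / 3 = 2.33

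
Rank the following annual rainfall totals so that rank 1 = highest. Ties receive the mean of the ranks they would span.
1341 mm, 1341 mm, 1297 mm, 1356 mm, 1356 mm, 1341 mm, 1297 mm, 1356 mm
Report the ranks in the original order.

Sorted (descending): 1356, 1356, 1356, 1341, 1341, 1341, 1297, 1297
The 3 values of 1356 occupy positions 1–3 → average rank 2.
The 3 values of 1341 occupy positions 4–6 → average rank 5.
The 2 values of 1297 occupy positions 7–8 → average rank (7+8)/2 = 7.5.

5, 5, 7.5, 2, 2, 5, 7.5, 2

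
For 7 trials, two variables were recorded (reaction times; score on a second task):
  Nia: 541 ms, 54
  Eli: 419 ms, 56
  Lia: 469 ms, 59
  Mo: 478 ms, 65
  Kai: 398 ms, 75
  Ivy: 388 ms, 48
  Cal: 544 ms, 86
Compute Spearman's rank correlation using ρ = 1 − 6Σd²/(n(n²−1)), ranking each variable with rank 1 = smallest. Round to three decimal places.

0.429

Ranks of variable 1: 6, 3, 4, 5, 2, 1, 7
Ranks of variable 2: 2, 3, 4, 5, 6, 1, 7
d = r₁ − r₂: 4, 0, 0, 0, -4, 0, 0
d²: 16, 0, 0, 0, 16, 0, 0; Σd² = 32
ρ = 1 − 6·32/(7·48) = 1 − 192/336 = 0.429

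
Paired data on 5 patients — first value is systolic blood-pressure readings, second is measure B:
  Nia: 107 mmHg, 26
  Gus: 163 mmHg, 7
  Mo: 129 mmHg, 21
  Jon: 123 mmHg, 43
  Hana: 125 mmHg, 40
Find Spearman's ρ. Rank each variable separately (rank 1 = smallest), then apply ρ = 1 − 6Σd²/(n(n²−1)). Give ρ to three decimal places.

Ranks of variable 1: 1, 5, 4, 2, 3
Ranks of variable 2: 3, 1, 2, 5, 4
d = r₁ − r₂: -2, 4, 2, -3, -1
d²: 4, 16, 4, 9, 1; Σd² = 34
ρ = 1 − 6·34/(5·24) = 1 − 204/120 = -0.700

-0.700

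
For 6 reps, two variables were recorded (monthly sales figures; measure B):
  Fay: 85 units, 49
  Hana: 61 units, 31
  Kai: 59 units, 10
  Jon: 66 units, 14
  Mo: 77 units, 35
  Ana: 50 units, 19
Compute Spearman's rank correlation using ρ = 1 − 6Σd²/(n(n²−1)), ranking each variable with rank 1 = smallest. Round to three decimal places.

0.714

Ranks of variable 1: 6, 3, 2, 4, 5, 1
Ranks of variable 2: 6, 4, 1, 2, 5, 3
d = r₁ − r₂: 0, -1, 1, 2, 0, -2
d²: 0, 1, 1, 4, 0, 4; Σd² = 10
ρ = 1 − 6·10/(6·35) = 1 − 60/210 = 0.714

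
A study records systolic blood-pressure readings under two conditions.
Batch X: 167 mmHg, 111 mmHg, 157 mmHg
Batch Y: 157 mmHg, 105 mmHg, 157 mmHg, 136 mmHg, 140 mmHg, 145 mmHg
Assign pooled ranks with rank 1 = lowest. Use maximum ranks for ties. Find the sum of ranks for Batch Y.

29

Sorted (ascending): 105, 111, 136, 140, 145, 157, 157, 157, 167
The 3 values of 157 occupy positions 6–8 → each gets rank 8.
Batch Y values → pooled ranks: 157→8, 105→1, 157→8, 136→3, 140→4, 145→5
Rank sum = 8 + 1 + 8 + 3 + 4 + 5 = 29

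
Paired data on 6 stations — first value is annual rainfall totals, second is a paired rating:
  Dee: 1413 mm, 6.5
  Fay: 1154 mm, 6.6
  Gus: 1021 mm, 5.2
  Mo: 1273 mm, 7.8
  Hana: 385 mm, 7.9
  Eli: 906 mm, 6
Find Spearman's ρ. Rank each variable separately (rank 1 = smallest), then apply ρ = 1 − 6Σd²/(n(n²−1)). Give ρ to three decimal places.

-0.086

Ranks of variable 1: 6, 4, 3, 5, 1, 2
Ranks of variable 2: 3, 4, 1, 5, 6, 2
d = r₁ − r₂: 3, 0, 2, 0, -5, 0
d²: 9, 0, 4, 0, 25, 0; Σd² = 38
ρ = 1 − 6·38/(6·35) = 1 − 228/210 = -0.086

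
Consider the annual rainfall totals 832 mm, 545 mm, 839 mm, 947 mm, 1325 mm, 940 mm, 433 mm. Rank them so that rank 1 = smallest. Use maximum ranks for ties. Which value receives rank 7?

1325

Sorted (ascending): 433, 545, 832, 839, 940, 947, 1325
No ties — each value takes its position as its rank.
Rank 7 → value 1325.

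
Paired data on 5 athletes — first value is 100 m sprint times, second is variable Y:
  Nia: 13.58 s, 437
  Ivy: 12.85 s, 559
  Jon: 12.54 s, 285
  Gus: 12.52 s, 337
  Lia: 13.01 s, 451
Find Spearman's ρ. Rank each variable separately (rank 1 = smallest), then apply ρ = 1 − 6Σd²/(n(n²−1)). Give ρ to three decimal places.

0.500

Ranks of variable 1: 5, 3, 2, 1, 4
Ranks of variable 2: 3, 5, 1, 2, 4
d = r₁ − r₂: 2, -2, 1, -1, 0
d²: 4, 4, 1, 1, 0; Σd² = 10
ρ = 1 − 6·10/(5·24) = 1 − 60/120 = 0.500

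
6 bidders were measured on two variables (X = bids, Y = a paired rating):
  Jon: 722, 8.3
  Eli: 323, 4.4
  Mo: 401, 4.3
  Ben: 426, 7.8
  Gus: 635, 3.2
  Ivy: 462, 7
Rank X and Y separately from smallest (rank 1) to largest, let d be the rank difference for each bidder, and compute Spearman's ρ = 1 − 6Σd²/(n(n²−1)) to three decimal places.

0.314

Ranks of variable 1: 6, 1, 2, 3, 5, 4
Ranks of variable 2: 6, 3, 2, 5, 1, 4
d = r₁ − r₂: 0, -2, 0, -2, 4, 0
d²: 0, 4, 0, 4, 16, 0; Σd² = 24
ρ = 1 − 6·24/(6·35) = 1 − 144/210 = 0.314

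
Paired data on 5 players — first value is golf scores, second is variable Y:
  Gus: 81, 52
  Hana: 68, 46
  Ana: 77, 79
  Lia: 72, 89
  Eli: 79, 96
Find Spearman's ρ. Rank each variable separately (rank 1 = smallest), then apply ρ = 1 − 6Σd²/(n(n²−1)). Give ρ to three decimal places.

0.300

Ranks of variable 1: 5, 1, 3, 2, 4
Ranks of variable 2: 2, 1, 3, 4, 5
d = r₁ − r₂: 3, 0, 0, -2, -1
d²: 9, 0, 0, 4, 1; Σd² = 14
ρ = 1 − 6·14/(5·24) = 1 − 84/120 = 0.300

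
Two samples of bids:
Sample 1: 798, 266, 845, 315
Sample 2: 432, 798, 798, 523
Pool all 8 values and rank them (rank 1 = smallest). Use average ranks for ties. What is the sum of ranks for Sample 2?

Sorted (ascending): 266, 315, 432, 523, 798, 798, 798, 845
The 3 values of 798 occupy positions 5–7 → average rank 6.
Sample 2 values → pooled ranks: 432→3, 798→6, 798→6, 523→4
Rank sum = 3 + 6 + 6 + 4 = 19

19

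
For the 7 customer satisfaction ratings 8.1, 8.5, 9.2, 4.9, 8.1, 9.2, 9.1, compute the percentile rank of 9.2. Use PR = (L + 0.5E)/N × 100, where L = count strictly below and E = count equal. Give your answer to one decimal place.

N = 7.
Strictly below 9.2: 5. Equal to 9.2: 2.
PR = (5 + 0.5·2)/7 × 100 = 85.7

85.7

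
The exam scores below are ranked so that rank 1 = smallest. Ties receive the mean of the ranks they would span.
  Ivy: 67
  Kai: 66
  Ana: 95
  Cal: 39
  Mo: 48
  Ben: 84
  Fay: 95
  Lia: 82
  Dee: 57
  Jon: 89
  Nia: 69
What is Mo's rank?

Sorted (ascending): 39, 48, 57, 66, 67, 69, 82, 84, 89, 95, 95
The 2 values of 95 occupy positions 10–11 → average rank (10+11)/2 = 10.5.
Mo has value 48 → rank 2.

2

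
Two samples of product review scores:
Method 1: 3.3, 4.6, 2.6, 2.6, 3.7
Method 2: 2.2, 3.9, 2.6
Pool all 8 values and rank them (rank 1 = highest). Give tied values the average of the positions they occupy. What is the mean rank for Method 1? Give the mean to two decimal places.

4.00

Sorted (descending): 4.6, 3.9, 3.7, 3.3, 2.6, 2.6, 2.6, 2.2
The 3 values of 2.6 occupy positions 5–7 → average rank 6.
Method 1 values → pooled ranks: 3.3→4, 4.6→1, 2.6→6, 2.6→6, 3.7→3
Mean rank = (4 + 1 + 6 + 6 + 3) / 5 = 4.00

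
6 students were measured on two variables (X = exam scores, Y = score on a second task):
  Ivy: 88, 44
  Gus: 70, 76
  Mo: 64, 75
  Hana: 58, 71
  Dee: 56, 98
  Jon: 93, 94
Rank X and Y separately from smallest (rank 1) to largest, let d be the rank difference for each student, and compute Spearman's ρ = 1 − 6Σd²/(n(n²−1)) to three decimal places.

Ranks of variable 1: 5, 4, 3, 2, 1, 6
Ranks of variable 2: 1, 4, 3, 2, 6, 5
d = r₁ − r₂: 4, 0, 0, 0, -5, 1
d²: 16, 0, 0, 0, 25, 1; Σd² = 42
ρ = 1 − 6·42/(6·35) = 1 − 252/210 = -0.200

-0.200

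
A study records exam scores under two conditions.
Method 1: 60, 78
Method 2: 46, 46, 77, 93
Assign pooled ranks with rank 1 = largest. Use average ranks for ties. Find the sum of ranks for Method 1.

Sorted (descending): 93, 78, 77, 60, 46, 46
The 2 values of 46 occupy positions 5–6 → average rank (5+6)/2 = 5.5.
Method 1 values → pooled ranks: 60→4, 78→2
Rank sum = 4 + 2 = 6

6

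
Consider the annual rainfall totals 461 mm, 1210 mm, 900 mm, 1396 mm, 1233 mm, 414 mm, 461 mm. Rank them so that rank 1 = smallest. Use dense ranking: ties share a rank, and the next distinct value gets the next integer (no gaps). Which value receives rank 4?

Sorted (ascending): 414, 461, 461, 900, 1210, 1233, 1396
The 2 values of 461 share dense rank 2.
Remaining distinct values take the next consecutive integers.
Rank 4 → value 1210.

1210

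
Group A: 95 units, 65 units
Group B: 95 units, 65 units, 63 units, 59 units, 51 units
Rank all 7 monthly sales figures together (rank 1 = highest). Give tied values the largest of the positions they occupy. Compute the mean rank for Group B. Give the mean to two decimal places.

4.80

Sorted (descending): 95, 95, 65, 65, 63, 59, 51
The 2 values of 95 occupy positions 1–2 → each gets rank 2.
The 2 values of 65 occupy positions 3–4 → each gets rank 4.
Group B values → pooled ranks: 95→2, 65→4, 63→5, 59→6, 51→7
Mean rank = (2 + 4 + 5 + 6 + 7) / 5 = 4.80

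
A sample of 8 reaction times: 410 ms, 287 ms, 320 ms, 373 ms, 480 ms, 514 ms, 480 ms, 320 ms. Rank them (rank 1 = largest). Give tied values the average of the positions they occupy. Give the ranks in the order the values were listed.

Sorted (descending): 514, 480, 480, 410, 373, 320, 320, 287
The 2 values of 480 occupy positions 2–3 → average rank (2+3)/2 = 2.5.
The 2 values of 320 occupy positions 6–7 → average rank (6+7)/2 = 6.5.

4, 8, 6.5, 5, 2.5, 1, 2.5, 6.5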